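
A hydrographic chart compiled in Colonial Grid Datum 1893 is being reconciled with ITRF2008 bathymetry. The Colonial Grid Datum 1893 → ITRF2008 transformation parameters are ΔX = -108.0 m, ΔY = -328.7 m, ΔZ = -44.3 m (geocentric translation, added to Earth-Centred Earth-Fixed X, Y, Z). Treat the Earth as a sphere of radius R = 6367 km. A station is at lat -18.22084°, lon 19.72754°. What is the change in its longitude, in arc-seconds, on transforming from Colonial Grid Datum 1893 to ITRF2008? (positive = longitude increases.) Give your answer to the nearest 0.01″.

Δλ = -9.31″

sin φ = -0.312680, cos φ = 0.949858, sin λ = 0.337548, cos λ = 0.941308.
East component: ΔE = −sin λ·ΔX + cos λ·ΔY = −(0.337548)(-108.0) + (0.941308)(-328.7) = -272.95 m.
1° of latitude spans πR/180 = 111125 m; at latitude φ, 1° of longitude spans that × cos φ = 105553.1 m, so Δλ = -272.95 / 105553.1 × 3600 = -9.309″.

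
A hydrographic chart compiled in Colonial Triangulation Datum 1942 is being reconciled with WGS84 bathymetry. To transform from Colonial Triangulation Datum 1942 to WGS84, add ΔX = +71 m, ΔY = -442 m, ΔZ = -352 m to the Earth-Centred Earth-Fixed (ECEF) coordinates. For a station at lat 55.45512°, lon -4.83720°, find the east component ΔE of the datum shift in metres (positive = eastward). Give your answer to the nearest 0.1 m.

The local east axis at (φ, λ) is (−sin λ, cos λ, 0), so ΔE = −sin(-4.83720°)·71 + cos(-4.83720°)·(-442) = -434.44 m.

ΔE = -434.4 m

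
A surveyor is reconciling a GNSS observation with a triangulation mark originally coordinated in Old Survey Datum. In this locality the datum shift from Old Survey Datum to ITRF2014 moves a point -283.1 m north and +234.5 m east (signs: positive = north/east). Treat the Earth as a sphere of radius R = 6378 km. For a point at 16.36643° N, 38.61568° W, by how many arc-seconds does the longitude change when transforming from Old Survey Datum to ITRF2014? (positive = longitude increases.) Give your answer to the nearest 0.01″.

Δλ = 7.90″

At latitude 16.36643°, cos φ = 0.959479.
One radian of longitude at latitude φ spans R cos φ, so Δλ = ΔE / (R cos φ) = 234.5 / (6378000 × 0.959479) = 3.8320e-05 rad = 7.904″.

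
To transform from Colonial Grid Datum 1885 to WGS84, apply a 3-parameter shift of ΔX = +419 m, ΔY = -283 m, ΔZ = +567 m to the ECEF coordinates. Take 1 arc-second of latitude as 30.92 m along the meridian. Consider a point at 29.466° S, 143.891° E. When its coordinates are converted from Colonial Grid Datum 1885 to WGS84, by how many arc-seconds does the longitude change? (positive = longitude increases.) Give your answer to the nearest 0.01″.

sin φ = -0.491907, cos φ = 0.870648, sin λ = 0.589323, cos λ = -0.807897.
East component: ΔE = −sin λ·ΔX + cos λ·ΔY = −(0.589323)(419) + (-0.807897)(-283) = -18.29 m.
1° of latitude spans 3600 × 30.92 = 111312 m; at latitude φ, 1° of longitude spans that × cos φ = 96913.5 m, so Δλ = -18.29 / 96913.5 × 3600 = -0.679″.

Δλ = -0.68″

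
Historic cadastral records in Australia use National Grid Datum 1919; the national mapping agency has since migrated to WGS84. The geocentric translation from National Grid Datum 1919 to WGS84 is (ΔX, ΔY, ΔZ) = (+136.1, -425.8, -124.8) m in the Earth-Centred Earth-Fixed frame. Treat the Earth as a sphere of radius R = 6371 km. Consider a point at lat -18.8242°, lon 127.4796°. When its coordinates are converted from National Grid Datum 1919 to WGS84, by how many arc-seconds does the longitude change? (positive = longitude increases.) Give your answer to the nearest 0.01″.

sin φ = -0.322666, cos φ = 0.946513, sin λ = 0.793570, cos λ = -0.608479.
East component: ΔE = −sin λ·ΔX + cos λ·ΔY = −(0.793570)(136.1) + (-0.608479)(-425.8) = 151.09 m.
1° of latitude spans πR/180 = 111195 m; at latitude φ, 1° of longitude spans that × cos φ = 105247.5 m, so Δλ = 151.09 / 105247.5 × 3600 = 5.168″.

Δλ = 5.17″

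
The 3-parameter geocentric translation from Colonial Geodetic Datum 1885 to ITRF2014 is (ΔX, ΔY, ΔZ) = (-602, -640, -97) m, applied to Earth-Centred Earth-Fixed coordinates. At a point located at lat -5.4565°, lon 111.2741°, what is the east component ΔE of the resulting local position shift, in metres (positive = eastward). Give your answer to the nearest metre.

ΔE = 793 m

At φ = -5.4565°, λ = 111.2741°: sin φ = -0.095090, cos φ = 0.995469, sin λ = 0.931855, cos λ = -0.362830.
ΔE = −sin λ·ΔX + cos λ·ΔY = −(0.931855)·(-602) + (-0.362830)·(-640) = 793.19 m.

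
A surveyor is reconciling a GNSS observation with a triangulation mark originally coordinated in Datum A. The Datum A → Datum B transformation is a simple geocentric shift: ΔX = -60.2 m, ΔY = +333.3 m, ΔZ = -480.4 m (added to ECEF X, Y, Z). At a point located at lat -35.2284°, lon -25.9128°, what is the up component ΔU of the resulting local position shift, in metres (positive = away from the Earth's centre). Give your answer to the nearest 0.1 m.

ΔU = 113.9 m

The local up (radial) axis is (cos φ cos λ, cos φ sin λ, sin φ), giving ΔU = -44.231 − 118.978 + 277.113 = 113.90 m.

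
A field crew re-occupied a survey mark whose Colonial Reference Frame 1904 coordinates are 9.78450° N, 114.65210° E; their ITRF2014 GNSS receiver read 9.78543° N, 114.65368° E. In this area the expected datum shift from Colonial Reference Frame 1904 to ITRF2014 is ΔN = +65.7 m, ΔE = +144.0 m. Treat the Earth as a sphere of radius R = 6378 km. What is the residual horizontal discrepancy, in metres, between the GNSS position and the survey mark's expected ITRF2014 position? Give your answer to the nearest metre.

Observed coordinate differences: Δφ = +0.00093°, Δλ = +0.00158°.
Converting to metres (1° lat = 111317 m, cos φ = 0.985454): observed ΔN = 103.5 m, observed ΔE = 173.3 m.
Subtracting the expected shift leaves a residual of 103.5 − (65.7) = 37.8 m north and 173.3 − (144.0) = 29.3 m east.
Residual distance = √(37.8² + 29.3²) = 47.9 m.

48 m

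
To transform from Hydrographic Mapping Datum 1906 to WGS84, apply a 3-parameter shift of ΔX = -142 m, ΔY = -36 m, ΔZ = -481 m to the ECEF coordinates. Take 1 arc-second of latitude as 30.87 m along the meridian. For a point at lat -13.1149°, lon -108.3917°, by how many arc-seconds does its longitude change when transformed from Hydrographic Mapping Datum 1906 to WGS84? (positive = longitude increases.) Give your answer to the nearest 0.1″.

sin φ = -0.226905, cos φ = 0.973917, sin λ = -0.948922, cos λ = -0.315512.
East component: ΔE = −sin λ·ΔX + cos λ·ΔY = −(-0.948922)(-142) + (-0.315512)(-36) = -123.39 m.
1° of latitude spans 3600 × 30.87 = 111132 m; at latitude φ, 1° of longitude spans that × cos φ = 108233.3 m, so Δλ = -123.39 / 108233.3 × 3600 = -4.104″.

Δλ = -4.1″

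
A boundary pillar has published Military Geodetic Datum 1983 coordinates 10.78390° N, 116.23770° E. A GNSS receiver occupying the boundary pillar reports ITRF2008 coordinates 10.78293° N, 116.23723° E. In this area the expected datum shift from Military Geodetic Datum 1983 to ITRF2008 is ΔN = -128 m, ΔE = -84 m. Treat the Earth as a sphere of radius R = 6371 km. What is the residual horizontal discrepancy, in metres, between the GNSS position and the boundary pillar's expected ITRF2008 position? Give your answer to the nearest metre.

38 m

Observed coordinate differences: Δφ = -0.00097°, Δλ = -0.00047°.
Converting to metres (1° lat = 111195 m, cos φ = 0.982340): observed ΔN = -107.9 m, observed ΔE = -51.3 m.
Subtracting the expected shift leaves a residual of -107.9 − (-128) = 20.1 m north and -51.3 − (-84) = 32.7 m east.
Residual distance = √(20.1² + 32.7²) = 38.4 m.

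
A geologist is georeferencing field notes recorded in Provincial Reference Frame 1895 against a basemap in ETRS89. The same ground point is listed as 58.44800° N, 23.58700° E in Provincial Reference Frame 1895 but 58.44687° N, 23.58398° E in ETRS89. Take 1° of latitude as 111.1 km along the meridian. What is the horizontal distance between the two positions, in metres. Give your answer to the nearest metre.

Δφ = 58.44687° − 58.44800° = -0.00113°; Δλ = 23.58398° − 23.58700° = -0.00302°.
ΔN = Δφ × 111100 = -125.5 m; ΔE = Δλ × 111100 × cos(58.44800°) = -0.00302 × 111100 × 0.523272 = -175.6 m.
Distance = √(ΔE² + ΔN²) = √((-175.6)² + (-125.5)²) = 215.8 m.

216 m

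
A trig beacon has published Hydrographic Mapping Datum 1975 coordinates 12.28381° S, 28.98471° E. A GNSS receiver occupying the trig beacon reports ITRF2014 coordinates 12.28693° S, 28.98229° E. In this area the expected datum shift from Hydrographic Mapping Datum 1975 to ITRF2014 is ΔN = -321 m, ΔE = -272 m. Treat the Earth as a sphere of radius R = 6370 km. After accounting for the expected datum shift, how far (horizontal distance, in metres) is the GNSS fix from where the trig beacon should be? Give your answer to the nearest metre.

27 m

Observed coordinate differences: Δφ = -0.00312°, Δλ = -0.00242°.
Converting to metres (1° lat = 111177 m, cos φ = 0.977106): observed ΔN = -346.9 m, observed ΔE = -262.9 m.
Subtracting the expected shift leaves a residual of -346.9 − (-321) = -25.9 m north and -262.9 − (-272) = 9.1 m east.
Residual distance = √((-25.9)² + 9.1²) = 27.4 m.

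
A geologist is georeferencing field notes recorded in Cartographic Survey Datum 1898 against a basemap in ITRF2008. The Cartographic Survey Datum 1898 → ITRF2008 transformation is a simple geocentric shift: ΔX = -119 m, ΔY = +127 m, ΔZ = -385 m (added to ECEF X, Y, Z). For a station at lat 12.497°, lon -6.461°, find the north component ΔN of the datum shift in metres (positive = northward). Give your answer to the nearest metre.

ΔN = -347 m

At φ = 12.497°, λ = -6.461°: sin φ = 0.216388, cos φ = 0.976307, sin λ = -0.112527, cos λ = 0.993649.
ΔN = −sin φ cos λ·ΔX − sin φ sin λ·ΔY + cos φ·ΔZ = −(0.216388)(0.993649)(-119) − (0.216388)(-0.112527)(127) + (0.976307)(-385) = -347.20 m.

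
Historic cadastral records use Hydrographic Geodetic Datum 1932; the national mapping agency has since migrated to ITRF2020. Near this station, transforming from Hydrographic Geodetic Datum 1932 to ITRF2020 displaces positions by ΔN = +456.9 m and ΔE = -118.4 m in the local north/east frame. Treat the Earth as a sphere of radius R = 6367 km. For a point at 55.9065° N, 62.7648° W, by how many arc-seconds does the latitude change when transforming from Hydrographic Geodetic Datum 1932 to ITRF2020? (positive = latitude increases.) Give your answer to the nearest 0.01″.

Δφ = 14.80″

On a sphere of radius R, 1 rad of latitude = R, so Δφ = ΔN / R = 456.9 / 6367000 = 7.1761e-05 rad = 14.802″.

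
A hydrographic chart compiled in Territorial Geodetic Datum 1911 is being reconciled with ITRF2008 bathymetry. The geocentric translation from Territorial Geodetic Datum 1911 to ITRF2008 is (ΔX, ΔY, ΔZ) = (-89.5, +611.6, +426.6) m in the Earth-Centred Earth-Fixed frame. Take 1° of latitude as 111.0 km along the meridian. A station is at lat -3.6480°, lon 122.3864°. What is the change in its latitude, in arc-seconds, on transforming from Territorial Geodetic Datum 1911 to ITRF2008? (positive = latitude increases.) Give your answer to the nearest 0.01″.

sin φ = -0.063627, cos φ = 0.997974, sin λ = 0.844455, cos λ = -0.535626.
North component: ΔN = −sin φ cos λ·ΔX − sin φ sin λ·ΔY + cos φ·ΔZ = −(-0.063627)(-0.535626)(-89.5) − (-0.063627)(0.844455)(611.6) + (0.997974)(426.6) = 461.65 m.
1° of latitude spans 111000 m, so Δφ = 461.65 / 111000 × 3600 = 14.972″.

Δφ = 14.97″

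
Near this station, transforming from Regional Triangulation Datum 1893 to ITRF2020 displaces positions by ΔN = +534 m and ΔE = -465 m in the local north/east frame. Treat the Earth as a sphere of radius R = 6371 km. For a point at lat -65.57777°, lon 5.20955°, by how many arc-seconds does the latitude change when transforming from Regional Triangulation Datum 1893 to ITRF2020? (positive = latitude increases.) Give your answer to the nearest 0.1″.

On a sphere of radius R, 1 rad of latitude = R, so Δφ = ΔN / R = 534.0 / 6371000 = 8.3817e-05 rad = 17.289″.

Δφ = 17.3″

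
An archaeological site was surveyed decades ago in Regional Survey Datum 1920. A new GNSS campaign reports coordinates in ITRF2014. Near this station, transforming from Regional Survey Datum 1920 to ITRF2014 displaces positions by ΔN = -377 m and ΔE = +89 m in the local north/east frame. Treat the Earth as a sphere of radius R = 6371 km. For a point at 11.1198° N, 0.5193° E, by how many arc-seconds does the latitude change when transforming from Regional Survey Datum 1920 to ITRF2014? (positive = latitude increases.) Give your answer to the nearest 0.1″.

On a sphere of radius R, 1 rad of latitude = R, so Δφ = ΔN / R = -377.0 / 6371000 = -5.9174e-05 rad = -12.206″.

Δφ = -12.2″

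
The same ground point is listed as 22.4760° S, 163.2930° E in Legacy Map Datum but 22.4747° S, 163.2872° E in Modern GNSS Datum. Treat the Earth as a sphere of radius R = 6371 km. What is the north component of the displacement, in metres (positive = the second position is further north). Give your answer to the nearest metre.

Δφ = -22.4747° − -22.4760° = +0.0013°; Δλ = 163.2872° − 163.2930° = -0.0058°.
1° along a meridian = πR/180 = 111195 m.
ΔN = Δφ × 111195 = 144.6 m; ΔE = Δλ × 111195 × cos(-22.4760°) = -0.0058 × 111195 × 0.924040 = -595.9 m.

ΔN = 145 m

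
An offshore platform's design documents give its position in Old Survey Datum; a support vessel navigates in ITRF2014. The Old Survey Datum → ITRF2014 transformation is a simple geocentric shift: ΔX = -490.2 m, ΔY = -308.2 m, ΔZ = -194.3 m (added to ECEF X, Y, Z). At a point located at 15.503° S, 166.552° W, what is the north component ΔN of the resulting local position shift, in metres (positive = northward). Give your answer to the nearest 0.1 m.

ΔN = -40.6 m

At φ = -15.503°, λ = -166.552°: sin φ = -0.267289, cos φ = 0.963616, sin λ = -0.232563, cos λ = -0.972581.
ΔN = −sin φ cos λ·ΔX − sin φ sin λ·ΔY + cos φ·ΔZ = −(-0.267289)(-0.972581)(-490.2) − (-0.267289)(-0.232563)(-308.2) + (0.963616)(-194.3) = -40.64 m.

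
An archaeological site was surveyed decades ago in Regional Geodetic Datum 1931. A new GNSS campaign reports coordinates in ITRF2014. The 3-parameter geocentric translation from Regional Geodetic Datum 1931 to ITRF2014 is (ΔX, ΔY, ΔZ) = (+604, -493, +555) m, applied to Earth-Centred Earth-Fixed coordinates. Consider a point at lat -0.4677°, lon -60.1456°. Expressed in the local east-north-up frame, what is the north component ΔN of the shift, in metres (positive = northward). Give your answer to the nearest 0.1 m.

ΔN = 560.9 m

The local north axis is (−sin φ cos λ, −sin φ sin λ, cos φ), giving ΔN = 2.454 + 3.490 + 554.982 = 560.93 m.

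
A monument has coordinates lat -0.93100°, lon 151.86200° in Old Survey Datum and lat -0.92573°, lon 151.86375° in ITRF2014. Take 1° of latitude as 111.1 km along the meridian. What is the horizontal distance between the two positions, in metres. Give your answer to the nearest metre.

Δφ = -0.92573° − -0.93100° = +0.00527°; Δλ = 151.86375° − 151.86200° = +0.00175°.
ΔN = Δφ × 111100 = 585.5 m; ΔE = Δλ × 111100 × cos(-0.93100°) = +0.00175 × 111100 × 0.999868 = 194.4 m.
Distance = √(ΔE² + ΔN²) = √(194.4² + 585.5²) = 616.9 m.

617 m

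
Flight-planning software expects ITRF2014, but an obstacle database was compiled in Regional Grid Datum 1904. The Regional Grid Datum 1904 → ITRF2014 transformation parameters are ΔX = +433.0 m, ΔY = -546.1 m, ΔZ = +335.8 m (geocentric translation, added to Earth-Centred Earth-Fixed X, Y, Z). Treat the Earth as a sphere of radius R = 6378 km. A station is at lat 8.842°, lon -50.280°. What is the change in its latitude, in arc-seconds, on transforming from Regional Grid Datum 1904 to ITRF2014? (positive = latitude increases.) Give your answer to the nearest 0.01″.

Δφ = 7.27″

sin φ = 0.153710, cos φ = 0.988116, sin λ = -0.769177, cos λ = 0.639036.
North component: ΔN = −sin φ cos λ·ΔX − sin φ sin λ·ΔY + cos φ·ΔZ = −(0.153710)(0.639036)(433.0) − (0.153710)(-0.769177)(-546.1) + (0.988116)(335.8) = 224.71 m.
1° of latitude spans πR/180 = 111317 m, so Δφ = 224.71 / 111317 × 3600 = 7.267″.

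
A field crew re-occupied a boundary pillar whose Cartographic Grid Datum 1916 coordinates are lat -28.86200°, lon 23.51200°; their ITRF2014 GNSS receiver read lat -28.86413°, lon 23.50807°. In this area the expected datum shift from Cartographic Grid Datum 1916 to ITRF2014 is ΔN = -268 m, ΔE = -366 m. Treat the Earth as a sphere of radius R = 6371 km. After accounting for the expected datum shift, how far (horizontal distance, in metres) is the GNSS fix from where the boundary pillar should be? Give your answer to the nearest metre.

Observed coordinate differences: Δφ = -0.00213°, Δλ = -0.00393°.
Converting to metres (1° lat = 111195 m, cos φ = 0.875785): observed ΔN = -236.8 m, observed ΔE = -382.7 m.
Subtracting the expected shift leaves a residual of -236.8 − (-268) = 31.2 m north and -382.7 − (-366) = -16.7 m east.
Residual distance = √(31.2² + (-16.7)²) = 35.4 m.

35 m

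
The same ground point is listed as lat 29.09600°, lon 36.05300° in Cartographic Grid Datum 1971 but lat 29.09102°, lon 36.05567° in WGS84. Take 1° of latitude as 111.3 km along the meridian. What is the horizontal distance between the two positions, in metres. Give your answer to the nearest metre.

612 m

Δφ = 29.09102° − 29.09600° = -0.00498°; Δλ = 36.05567° − 36.05300° = +0.00267°.
ΔN = Δφ × 111300 = -554.3 m; ΔE = Δλ × 111300 × cos(29.09600°) = +0.00267 × 111300 × 0.873806 = 259.7 m.
Distance = √(ΔE² + ΔN²) = √(259.7² + (-554.3)²) = 612.1 m.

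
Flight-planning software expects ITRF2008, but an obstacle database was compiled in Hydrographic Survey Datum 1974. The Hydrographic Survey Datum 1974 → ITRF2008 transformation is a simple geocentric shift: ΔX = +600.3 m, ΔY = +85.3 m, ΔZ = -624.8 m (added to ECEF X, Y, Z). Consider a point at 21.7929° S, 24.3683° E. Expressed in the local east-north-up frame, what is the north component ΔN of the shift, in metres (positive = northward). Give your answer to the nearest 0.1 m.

ΔN = -364.1 m

The local north axis is (−sin φ cos λ, −sin φ sin λ, cos φ), giving ΔN = 203.009 + 13.066 − 580.147 = -364.07 m.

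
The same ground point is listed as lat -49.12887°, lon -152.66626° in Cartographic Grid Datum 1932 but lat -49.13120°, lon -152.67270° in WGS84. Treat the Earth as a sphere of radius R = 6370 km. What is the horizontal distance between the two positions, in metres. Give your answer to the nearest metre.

Δφ = -49.13120° − -49.12887° = -0.00233°; Δλ = -152.67270° − -152.66626° = -0.00644°.
1° along a meridian = πR/180 = 111177 m.
ΔN = Δφ × 111177 = -259.0 m; ΔE = Δλ × 111177 × cos(-49.12887°) = -0.00644 × 111177 × 0.654360 = -468.5 m.
Distance = √(ΔE² + ΔN²) = √((-468.5)² + (-259.0)²) = 535.4 m.

535 m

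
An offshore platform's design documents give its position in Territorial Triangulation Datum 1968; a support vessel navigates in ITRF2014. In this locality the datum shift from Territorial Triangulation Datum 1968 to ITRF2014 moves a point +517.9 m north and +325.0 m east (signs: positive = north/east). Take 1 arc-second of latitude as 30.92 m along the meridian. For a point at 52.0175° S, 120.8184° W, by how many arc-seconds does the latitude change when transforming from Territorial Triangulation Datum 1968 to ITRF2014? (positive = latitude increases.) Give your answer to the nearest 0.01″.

Δφ = 16.75″

1″ of latitude = 30.92 m, so Δφ = 517.9 / 30.92 = 16.750″.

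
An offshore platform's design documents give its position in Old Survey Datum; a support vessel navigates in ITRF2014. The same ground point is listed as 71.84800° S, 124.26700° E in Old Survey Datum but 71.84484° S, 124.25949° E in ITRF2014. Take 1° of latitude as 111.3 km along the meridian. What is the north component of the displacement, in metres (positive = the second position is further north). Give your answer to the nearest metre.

Δφ = -71.84484° − -71.84800° = +0.00316°; Δλ = 124.25949° − 124.26700° = -0.00751°.
ΔN = Δφ × 111300 = 351.7 m; ΔE = Δλ × 111300 × cos(-71.84800°) = -0.00751 × 111300 × 0.311539 = -260.4 m.

ΔN = 352 m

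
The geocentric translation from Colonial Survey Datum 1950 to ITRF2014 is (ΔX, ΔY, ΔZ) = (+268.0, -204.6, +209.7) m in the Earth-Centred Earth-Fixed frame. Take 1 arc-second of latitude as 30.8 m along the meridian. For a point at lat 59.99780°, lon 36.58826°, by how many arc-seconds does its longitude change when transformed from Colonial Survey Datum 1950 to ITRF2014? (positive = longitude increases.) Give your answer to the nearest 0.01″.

Δλ = -21.04″

sin φ = 0.866006, cos φ = 0.500033, sin λ = 0.596060, cos λ = 0.802940.
East component: ΔE = −sin λ·ΔX + cos λ·ΔY = −(0.596060)(268.0) + (0.802940)(-204.6) = -324.03 m.
1° of latitude spans 3600 × 30.80 = 110880 m; at latitude φ, 1° of longitude spans that × cos φ = 55443.7 m, so Δλ = -324.03 / 55443.7 × 3600 = -21.039″.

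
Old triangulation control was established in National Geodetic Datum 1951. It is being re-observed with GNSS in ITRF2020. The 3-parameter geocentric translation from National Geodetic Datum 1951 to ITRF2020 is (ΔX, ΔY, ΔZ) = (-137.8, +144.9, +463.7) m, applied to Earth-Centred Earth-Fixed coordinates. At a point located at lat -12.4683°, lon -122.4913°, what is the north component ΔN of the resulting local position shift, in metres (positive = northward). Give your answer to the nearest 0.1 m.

The local north axis is (−sin φ cos λ, −sin φ sin λ, cos φ), giving ΔN = 15.981 − 26.387 + 452.764 = 442.36 m.

ΔN = 442.4 m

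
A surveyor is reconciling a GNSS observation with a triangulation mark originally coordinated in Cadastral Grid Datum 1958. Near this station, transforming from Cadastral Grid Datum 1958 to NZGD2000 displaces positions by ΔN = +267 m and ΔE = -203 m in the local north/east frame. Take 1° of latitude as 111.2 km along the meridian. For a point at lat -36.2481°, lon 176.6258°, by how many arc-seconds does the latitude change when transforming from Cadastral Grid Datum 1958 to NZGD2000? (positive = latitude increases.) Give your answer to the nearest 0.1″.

Δφ = 8.6″

1° of latitude = 111.2 km, so Δφ = 267.0 / 111200 = 0.0024011° = 8.644″.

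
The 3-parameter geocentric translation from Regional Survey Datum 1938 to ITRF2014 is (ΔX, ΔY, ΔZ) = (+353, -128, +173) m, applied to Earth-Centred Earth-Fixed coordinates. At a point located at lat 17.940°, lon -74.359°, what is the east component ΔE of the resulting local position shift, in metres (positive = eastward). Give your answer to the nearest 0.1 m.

At φ = 17.940°, λ = -74.359°: sin φ = 0.308021, cos φ = 0.951380, sin λ = -0.962970, cos λ = 0.269609.
ΔE = −sin λ·ΔX + cos λ·ΔY = −(-0.962970)·(353) + (0.269609)·(-128) = 305.42 m.

ΔE = 305.4 m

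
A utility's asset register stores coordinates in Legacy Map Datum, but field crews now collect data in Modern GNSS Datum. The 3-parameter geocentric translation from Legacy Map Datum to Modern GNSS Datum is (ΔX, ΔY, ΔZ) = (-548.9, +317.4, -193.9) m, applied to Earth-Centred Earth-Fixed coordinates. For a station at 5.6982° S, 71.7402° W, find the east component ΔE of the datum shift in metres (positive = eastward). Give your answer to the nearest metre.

The local east axis at (φ, λ) is (−sin λ, cos λ, 0), so ΔE = −sin(-71.7402°)·(-548.9) + cos(-71.7402°)·317.4 = -421.81 m.

ΔE = -422 m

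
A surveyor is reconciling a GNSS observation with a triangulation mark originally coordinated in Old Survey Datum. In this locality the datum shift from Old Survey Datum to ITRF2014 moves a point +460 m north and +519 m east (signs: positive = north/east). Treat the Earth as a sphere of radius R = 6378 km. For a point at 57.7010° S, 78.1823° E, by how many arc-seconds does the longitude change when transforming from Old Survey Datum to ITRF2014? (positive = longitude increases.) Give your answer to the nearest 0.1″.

Δλ = 31.4″

At latitude -57.7010°, cos φ = 0.534338.
One radian of longitude at latitude φ spans R cos φ, so Δλ = ΔE / (R cos φ) = 519.0 / (6378000 × 0.534338) = 1.5229e-04 rad = 31.412″.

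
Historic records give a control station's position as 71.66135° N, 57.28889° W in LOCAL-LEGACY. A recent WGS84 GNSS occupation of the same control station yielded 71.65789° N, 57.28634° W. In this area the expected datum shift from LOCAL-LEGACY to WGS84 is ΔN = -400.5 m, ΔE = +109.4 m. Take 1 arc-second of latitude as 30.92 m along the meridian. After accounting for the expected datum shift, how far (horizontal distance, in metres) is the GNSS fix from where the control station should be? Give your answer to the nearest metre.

Observed coordinate differences: Δφ = -0.00346°, Δλ = +0.00255°.
Converting to metres (1° lat = 111312 m, cos φ = 0.314633): observed ΔN = -385.1 m, observed ΔE = 89.3 m.
Subtracting the expected shift leaves a residual of -385.1 − (-400.5) = 15.4 m north and 89.3 − (109.4) = -20.1 m east.
Residual distance = √(15.4² + (-20.1)²) = 25.3 m.

25 m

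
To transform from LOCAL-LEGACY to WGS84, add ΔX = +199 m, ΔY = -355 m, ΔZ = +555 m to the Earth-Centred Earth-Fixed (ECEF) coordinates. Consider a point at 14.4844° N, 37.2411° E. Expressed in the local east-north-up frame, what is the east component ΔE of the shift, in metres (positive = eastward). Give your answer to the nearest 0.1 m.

At φ = 14.4844°, λ = 37.2411°: sin φ = 0.250116, cos φ = 0.968216, sin λ = 0.605170, cos λ = 0.796096.
ΔE = −sin λ·ΔX + cos λ·ΔY = −(0.605170)·(199) + (0.796096)·(-355) = -403.04 m.

ΔE = -403.0 m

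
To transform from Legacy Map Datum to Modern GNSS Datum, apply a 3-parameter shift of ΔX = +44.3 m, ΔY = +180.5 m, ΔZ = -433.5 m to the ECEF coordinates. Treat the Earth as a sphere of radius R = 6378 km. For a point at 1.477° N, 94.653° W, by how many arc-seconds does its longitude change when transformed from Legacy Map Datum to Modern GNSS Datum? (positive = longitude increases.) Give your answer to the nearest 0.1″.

sin φ = 0.025776, cos φ = 0.999668, sin λ = -0.996704, cos λ = -0.081121.
East component: ΔE = −sin λ·ΔX + cos λ·ΔY = −(-0.996704)(44.3) + (-0.081121)(180.5) = 29.51 m.
1° of latitude spans πR/180 = 111317 m; at latitude φ, 1° of longitude spans that × cos φ = 111280.1 m, so Δλ = 29.51 / 111280.1 × 3600 = 0.955″.

Δλ = 1.0″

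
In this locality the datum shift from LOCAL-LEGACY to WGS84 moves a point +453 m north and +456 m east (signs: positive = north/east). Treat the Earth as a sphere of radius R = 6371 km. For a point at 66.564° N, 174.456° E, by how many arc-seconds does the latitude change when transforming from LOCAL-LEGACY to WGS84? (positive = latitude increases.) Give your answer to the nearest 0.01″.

Δφ = 14.67″

On a sphere of radius R, 1 rad of latitude = R, so Δφ = ΔN / R = 453.0 / 6371000 = 7.1103e-05 rad = 14.666″.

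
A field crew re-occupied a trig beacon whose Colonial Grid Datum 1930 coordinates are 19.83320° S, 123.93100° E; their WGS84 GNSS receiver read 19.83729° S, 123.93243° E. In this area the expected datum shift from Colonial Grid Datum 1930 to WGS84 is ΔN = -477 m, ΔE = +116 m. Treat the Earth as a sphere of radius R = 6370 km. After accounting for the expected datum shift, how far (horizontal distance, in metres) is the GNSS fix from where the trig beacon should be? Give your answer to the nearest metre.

40 m

Observed coordinate differences: Δφ = -0.00409°, Δλ = +0.00143°.
Converting to metres (1° lat = 111177 m, cos φ = 0.940684): observed ΔN = -454.7 m, observed ΔE = 149.6 m.
Subtracting the expected shift leaves a residual of -454.7 − (-477) = 22.3 m north and 149.6 − (116) = 33.6 m east.
Residual distance = √(22.3² + 33.6²) = 40.3 m.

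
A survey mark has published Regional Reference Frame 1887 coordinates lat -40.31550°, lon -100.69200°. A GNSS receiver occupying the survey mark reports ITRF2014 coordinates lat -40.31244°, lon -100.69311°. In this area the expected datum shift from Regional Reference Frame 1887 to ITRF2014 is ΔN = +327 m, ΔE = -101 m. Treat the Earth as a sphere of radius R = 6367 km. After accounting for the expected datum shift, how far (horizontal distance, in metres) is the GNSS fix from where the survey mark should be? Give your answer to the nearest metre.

Observed coordinate differences: Δφ = +0.00306°, Δλ = -0.00111°.
Converting to metres (1° lat = 111125 m, cos φ = 0.762493): observed ΔN = 340.0 m, observed ΔE = -94.1 m.
Subtracting the expected shift leaves a residual of 340.0 − (327) = 13.0 m north and -94.1 − (-101) = 6.9 m east.
Residual distance = √(13.0² + 6.9²) = 14.8 m.

15 m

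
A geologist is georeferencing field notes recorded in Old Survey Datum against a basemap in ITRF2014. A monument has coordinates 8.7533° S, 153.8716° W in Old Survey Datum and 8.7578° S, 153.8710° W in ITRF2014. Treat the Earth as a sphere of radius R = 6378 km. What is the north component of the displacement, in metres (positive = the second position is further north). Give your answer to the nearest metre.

ΔN = -501 m

Δφ = -8.7578° − -8.7533° = -0.0045°; Δλ = -153.8710° − -153.8716° = +0.0006°.
1° along a meridian = πR/180 = 111317 m.
ΔN = Δφ × 111317 = -500.9 m; ΔE = Δλ × 111317 × cos(-8.7533°) = +0.0006 × 111317 × 0.988353 = 66.0 m.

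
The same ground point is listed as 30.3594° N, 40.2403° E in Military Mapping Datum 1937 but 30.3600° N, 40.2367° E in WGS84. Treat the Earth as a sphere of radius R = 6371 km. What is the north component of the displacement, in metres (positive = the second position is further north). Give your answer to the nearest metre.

Δφ = 30.3600° − 30.3594° = +0.0006°; Δλ = 40.2367° − 40.2403° = -0.0036°.
1° along a meridian = πR/180 = 111195 m.
ΔN = Δφ × 111195 = 66.7 m; ΔE = Δλ × 111195 × cos(30.3594°) = -0.0036 × 111195 × 0.862872 = -345.4 m.

ΔN = 67 m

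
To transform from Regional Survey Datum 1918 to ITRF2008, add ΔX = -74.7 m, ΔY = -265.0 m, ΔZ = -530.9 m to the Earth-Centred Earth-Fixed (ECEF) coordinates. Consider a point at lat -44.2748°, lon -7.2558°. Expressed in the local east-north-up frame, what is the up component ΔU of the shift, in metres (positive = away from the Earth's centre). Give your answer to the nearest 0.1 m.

At φ = -44.2748°, λ = -7.2558°: sin φ = -0.698100, cos φ = 0.716000, sin λ = -0.126299, cos λ = 0.991992.
ΔU = cos φ cos λ·ΔX + cos φ sin λ·ΔY + sin φ·ΔZ = (0.716000)(0.991992)(-74.7) + (0.716000)(-0.126299)(-265.0) + (-0.698100)(-530.9) = 341.53 m.

ΔU = 341.5 m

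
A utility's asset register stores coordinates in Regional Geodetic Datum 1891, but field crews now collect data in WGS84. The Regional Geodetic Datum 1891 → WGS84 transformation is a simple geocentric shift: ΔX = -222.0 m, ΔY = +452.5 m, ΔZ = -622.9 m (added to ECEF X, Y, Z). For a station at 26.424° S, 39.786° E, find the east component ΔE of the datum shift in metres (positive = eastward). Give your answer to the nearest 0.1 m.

ΔE = 489.8 m

At φ = -26.424°, λ = 39.786°: sin φ = -0.445010, cos φ = 0.895525, sin λ = 0.639922, cos λ = 0.768440.
ΔE = −sin λ·ΔX + cos λ·ΔY = −(0.639922)·(-222.0) + (0.768440)·(452.5) = 489.78 m.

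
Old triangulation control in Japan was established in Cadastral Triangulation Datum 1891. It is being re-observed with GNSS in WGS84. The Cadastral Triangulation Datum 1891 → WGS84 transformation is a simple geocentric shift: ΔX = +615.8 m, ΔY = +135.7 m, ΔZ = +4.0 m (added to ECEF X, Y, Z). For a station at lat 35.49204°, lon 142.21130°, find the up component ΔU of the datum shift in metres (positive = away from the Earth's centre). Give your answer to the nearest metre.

At φ = 35.49204°, λ = 142.21130°: sin φ = 0.580590, cos φ = 0.814196, sin λ = 0.612751, cos λ = -0.790276.
ΔU = cos φ cos λ·ΔX + cos φ sin λ·ΔY + sin φ·ΔZ = (0.814196)(-0.790276)(615.8) + (0.814196)(0.612751)(135.7) + (0.580590)(4.0) = -326.21 m.

ΔU = -326 m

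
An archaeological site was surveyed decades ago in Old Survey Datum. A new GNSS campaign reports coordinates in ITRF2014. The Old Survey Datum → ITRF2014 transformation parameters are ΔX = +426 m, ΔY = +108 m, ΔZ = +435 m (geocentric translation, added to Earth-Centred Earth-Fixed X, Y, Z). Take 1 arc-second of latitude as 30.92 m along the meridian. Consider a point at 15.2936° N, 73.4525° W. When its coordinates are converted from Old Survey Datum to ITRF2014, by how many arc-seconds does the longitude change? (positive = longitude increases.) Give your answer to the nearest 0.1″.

sin φ = 0.263765, cos φ = 0.964587, sin λ = -0.958584, cos λ = 0.284810.
East component: ΔE = −sin λ·ΔX + cos λ·ΔY = −(-0.958584)(426) + (0.284810)(108) = 439.12 m.
1° of latitude spans 3600 × 30.92 = 111312 m; at latitude φ, 1° of longitude spans that × cos φ = 107370.1 m, so Δλ = 439.12 / 107370.1 × 3600 = 14.723″.

Δλ = 14.7″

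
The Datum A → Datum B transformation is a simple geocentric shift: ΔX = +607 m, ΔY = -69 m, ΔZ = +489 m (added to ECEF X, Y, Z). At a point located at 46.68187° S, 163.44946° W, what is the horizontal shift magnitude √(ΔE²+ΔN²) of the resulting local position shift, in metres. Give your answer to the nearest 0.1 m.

250.1 m

At φ = -46.68187°, λ = -163.44946°: sin φ = -0.727556, cos φ = 0.686049, sin λ = -0.284861, cos λ = -0.958569.
ΔE = −sin λ·ΔX + cos λ·ΔY = −(-0.284861)·(607) + (-0.958569)·(-69) = 239.05 m.
ΔN = −sin φ cos λ·ΔX − sin φ sin λ·ΔY + cos φ·ΔZ = −(-0.727556)(-0.958569)(607) − (-0.727556)(-0.284861)(-69) + (0.686049)(489) = -73.55 m.
Horizontal magnitude = √(ΔE² + ΔN²) = √(239.05² + (-73.55)²) = 250.11 m.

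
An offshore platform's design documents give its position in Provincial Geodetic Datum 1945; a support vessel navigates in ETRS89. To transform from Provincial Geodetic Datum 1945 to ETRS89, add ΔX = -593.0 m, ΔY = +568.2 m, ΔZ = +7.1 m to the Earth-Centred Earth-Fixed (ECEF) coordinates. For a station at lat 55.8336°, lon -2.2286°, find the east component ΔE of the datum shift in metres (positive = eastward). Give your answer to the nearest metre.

ΔE = 545 m

At φ = 55.8336°, λ = -2.2286°: sin φ = 0.827410, cos φ = 0.561598, sin λ = -0.038887, cos λ = 0.999244.
ΔE = −sin λ·ΔX + cos λ·ΔY = −(-0.038887)·(-593.0) + (0.999244)·(568.2) = 544.71 m.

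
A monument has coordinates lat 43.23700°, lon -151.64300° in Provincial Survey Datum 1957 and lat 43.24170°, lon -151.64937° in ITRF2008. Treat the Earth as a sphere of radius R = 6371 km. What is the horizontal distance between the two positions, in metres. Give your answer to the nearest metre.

734 m

Δφ = 43.24170° − 43.23700° = +0.00470°; Δλ = -151.64937° − -151.64300° = -0.00637°.
1° along a meridian = πR/180 = 111195 m.
ΔN = Δφ × 111195 = 522.6 m; ΔE = Δλ × 111195 × cos(43.23700°) = -0.00637 × 111195 × 0.728526 = -516.0 m.
Distance = √(ΔE² + ΔN²) = √((-516.0)² + 522.6²) = 734.4 m.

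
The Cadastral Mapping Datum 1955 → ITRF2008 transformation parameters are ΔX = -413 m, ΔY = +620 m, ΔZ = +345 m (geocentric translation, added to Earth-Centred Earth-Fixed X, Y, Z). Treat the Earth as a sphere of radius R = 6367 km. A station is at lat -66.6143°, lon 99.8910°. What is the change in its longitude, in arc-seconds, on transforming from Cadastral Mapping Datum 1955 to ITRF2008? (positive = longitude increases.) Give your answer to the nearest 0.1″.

Δλ = 24.5″

sin φ = -0.917854, cos φ = 0.396919, sin λ = 0.985136, cos λ = -0.171774.
East component: ΔE = −sin λ·ΔX + cos λ·ΔY = −(0.985136)(-413) + (-0.171774)(620) = 300.36 m.
1° of latitude spans πR/180 = 111125 m; at latitude φ, 1° of longitude spans that × cos φ = 44107.6 m, so Δλ = 300.36 / 44107.6 × 3600 = 24.515″.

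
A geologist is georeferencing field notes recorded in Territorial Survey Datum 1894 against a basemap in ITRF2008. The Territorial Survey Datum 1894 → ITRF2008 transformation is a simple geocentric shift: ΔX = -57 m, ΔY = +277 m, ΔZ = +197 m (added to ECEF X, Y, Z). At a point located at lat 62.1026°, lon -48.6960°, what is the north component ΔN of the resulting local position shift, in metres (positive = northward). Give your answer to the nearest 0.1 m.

At φ = 62.1026°, λ = -48.6960°: sin φ = 0.883787, cos φ = 0.467890, sin λ = -0.751218, cos λ = 0.660054.
ΔN = −sin φ cos λ·ΔX − sin φ sin λ·ΔY + cos φ·ΔZ = −(0.883787)(0.660054)(-57) − (0.883787)(-0.751218)(277) + (0.467890)(197) = 309.33 m.

ΔN = 309.3 m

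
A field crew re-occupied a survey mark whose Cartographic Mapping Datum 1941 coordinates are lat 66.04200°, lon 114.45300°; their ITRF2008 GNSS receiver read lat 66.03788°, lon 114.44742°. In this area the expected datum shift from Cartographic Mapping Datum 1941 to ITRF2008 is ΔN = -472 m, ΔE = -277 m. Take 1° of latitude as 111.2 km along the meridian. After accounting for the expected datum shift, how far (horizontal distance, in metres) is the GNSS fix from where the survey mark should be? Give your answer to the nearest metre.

Observed coordinate differences: Δφ = -0.00412°, Δλ = -0.00558°.
Converting to metres (1° lat = 111200 m, cos φ = 0.406067): observed ΔN = -458.1 m, observed ΔE = -252.0 m.
Subtracting the expected shift leaves a residual of -458.1 − (-472) = 13.9 m north and -252.0 − (-277) = 25.0 m east.
Residual distance = √(13.9² + 25.0²) = 28.6 m.

29 m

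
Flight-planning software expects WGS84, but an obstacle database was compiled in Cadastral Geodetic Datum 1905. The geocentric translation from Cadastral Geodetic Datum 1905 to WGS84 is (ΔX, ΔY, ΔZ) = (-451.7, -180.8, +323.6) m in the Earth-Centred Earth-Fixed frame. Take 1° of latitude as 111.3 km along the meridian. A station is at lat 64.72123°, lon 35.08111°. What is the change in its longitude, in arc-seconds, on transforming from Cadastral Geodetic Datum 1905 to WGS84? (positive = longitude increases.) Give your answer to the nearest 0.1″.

Δλ = 8.5″

sin φ = 0.904241, cos φ = 0.427023, sin λ = 0.574735, cos λ = 0.818339.
East component: ΔE = −sin λ·ΔX + cos λ·ΔY = −(0.574735)(-451.7) + (0.818339)(-180.8) = 111.65 m.
1° of latitude spans 111300 m; at latitude φ, 1° of longitude spans that × cos φ = 47527.6 m, so Δλ = 111.65 / 47527.6 × 3600 = 8.457″.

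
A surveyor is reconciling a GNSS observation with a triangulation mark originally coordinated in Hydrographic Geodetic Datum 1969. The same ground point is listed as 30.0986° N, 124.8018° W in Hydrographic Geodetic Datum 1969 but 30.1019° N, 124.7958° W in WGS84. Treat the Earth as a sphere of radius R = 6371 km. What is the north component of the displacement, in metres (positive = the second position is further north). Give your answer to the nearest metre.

ΔN = 367 m

Δφ = 30.1019° − 30.0986° = +0.0033°; Δλ = -124.7958° − -124.8018° = +0.0060°.
1° along a meridian = πR/180 = 111195 m.
ΔN = Δφ × 111195 = 366.9 m; ΔE = Δλ × 111195 × cos(30.0986°) = +0.0060 × 111195 × 0.865164 = 577.2 m.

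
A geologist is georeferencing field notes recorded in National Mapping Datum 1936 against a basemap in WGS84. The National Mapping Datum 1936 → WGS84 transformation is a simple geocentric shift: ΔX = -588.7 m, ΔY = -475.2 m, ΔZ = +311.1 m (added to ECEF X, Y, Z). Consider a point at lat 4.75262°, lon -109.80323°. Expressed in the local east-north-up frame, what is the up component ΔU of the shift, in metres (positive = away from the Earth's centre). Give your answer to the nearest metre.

ΔU = 670 m

At φ = 4.75262°, λ = -109.80323°: sin φ = 0.082854, cos φ = 0.996562, sin λ = -0.940862, cos λ = -0.338791.
ΔU = cos φ cos λ·ΔX + cos φ sin λ·ΔY + sin φ·ΔZ = (0.996562)(-0.338791)(-588.7) + (0.996562)(-0.940862)(-475.2) + (0.082854)(311.1) = 670.10 m.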